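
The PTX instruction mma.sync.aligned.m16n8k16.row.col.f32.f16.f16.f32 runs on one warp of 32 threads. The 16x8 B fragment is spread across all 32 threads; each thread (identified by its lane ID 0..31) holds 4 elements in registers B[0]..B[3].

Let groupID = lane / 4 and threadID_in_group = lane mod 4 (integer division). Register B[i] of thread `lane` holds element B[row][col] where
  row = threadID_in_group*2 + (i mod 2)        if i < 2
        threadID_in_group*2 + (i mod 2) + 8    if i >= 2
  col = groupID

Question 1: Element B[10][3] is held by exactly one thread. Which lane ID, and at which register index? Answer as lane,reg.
13,2

c=3->g=3  r=10->rb=1,t=1,b0=0
L=3*4+1=13  i=1*2+0=2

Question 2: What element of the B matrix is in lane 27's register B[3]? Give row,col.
15,6

L=27->g=27>>2=6, t=27&3=3
[3]->row 3·2+1+8=15  col g=6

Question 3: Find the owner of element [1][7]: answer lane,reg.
c=7→G=7  r=1→rhi=0,T=0,p=1
L=7*4+0=28  i=0*2+1=1

28,1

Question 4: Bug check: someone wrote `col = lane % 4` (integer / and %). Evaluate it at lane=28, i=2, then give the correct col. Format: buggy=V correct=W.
`lane % 4`[28,2]->0
lane 28: gid=7 (28/4), tid=0 (28%4)
i=2: r=0*2+0+8=8, c=gid=7
col: 0 vs 7

buggy=0 correct=7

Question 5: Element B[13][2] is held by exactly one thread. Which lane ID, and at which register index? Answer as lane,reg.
c: 2->gid=2  r: 13->r8=1,tid=2,i&1=1
L=2*4+2=10  i=1*2+1=3

10,3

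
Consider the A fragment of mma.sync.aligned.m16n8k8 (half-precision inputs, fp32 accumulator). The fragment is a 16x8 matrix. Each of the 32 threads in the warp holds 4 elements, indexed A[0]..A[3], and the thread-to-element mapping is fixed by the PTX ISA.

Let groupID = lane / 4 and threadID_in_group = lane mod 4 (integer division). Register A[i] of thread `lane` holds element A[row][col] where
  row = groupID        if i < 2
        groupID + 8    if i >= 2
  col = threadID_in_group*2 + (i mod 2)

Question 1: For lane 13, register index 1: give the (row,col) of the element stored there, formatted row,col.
3,3

lane 13: gid=3 (13/4), tid=1 (13%4)
i=1: r=3+0=3, c=1*2+1=3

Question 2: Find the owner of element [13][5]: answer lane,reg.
r=13⇒gr=5,Rb=1  c=5⇒th=2,odd=1
L=5*4+2=22  i=1*2+1=3

22,3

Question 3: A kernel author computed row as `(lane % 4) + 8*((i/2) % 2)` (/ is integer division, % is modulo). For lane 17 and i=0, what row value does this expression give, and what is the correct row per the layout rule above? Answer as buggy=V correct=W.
buggy=1 correct=4

`(lane % 4) + 8*((i/2) % 2)`[17,0]=>1
lane 17: grp=4 (17/4), tig=1 (17%4)
i=0: r=4+0=4, c=1*2+0=2
row: 1 vs 4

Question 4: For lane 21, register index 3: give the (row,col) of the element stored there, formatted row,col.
lane 21⇒21/4=5, 21 mod 4=1
i=3  r:5+8⇒13  c:2·1+1⇒3

13,3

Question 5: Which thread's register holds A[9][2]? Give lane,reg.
5,2

r=9→G=1,rhi=1  c=2→T=1,p=0
L=1*4+1=5  i=1*2+0=2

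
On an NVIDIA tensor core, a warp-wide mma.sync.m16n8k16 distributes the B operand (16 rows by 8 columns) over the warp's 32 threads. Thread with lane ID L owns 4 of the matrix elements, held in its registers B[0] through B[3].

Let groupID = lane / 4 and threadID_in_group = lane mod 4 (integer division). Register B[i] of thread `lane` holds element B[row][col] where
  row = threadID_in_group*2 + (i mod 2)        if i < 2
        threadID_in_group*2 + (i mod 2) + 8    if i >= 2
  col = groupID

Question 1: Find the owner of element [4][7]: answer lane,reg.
30,0

c=7→G=7  r=4→rhi=0,T=2,p=0
L=7*4+2=30  i=0*2+0=0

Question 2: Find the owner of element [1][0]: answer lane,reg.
c=0→G=0  r=1→rhi=0,T=0,p=1
L=0*4+0=0  i=0*2+1=1

0,1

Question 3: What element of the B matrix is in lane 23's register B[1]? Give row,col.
7,5

L=23⇒gr=23>>2=5, th=23&3=3
[1]⇒row 3·2+1+0=7  col gr=5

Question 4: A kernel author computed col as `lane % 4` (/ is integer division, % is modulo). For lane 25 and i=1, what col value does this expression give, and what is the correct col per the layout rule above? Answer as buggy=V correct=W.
`lane % 4`[25,1]⇒1
lane 25: gr=6 (25/4), th=1 (25%4)
i=1: r=1*2+1+0=3, c=gr=6
col: 1 vs 6

buggy=1 correct=6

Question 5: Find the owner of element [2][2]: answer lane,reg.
c=2->g=2  r=2->rb=0,t=1,b0=0
L=2*4+1=9  i=0*2+0=0

9,0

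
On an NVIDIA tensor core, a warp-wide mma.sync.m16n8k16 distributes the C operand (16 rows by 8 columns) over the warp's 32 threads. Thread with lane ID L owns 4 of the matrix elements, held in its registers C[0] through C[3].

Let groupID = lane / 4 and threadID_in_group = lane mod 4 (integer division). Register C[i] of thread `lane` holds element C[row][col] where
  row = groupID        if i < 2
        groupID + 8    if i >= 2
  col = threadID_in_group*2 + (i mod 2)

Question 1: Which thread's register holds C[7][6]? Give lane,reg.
31,0

r=7->g=7,rb=0  c=6->t=3,b0=0
L=7*4+3=31  i=0*2+0=0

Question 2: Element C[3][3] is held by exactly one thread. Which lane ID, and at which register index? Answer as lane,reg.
13,1

r=3⇒gr=3,Rb=0  c=3⇒th=1,odd=1
L=3*4+1=13  i=0*2+1=1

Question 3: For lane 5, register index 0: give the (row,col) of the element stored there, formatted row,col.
lane 5->5/4=1, 5 mod 4=1
i=0  r:1+0->1  c:2·1+0->2

1,2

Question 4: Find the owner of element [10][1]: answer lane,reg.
8,3

r: 10->gid=2,r8=1  c: 1->tid=0,i&1=1
L=2*4+0=8  i=1*2+1=3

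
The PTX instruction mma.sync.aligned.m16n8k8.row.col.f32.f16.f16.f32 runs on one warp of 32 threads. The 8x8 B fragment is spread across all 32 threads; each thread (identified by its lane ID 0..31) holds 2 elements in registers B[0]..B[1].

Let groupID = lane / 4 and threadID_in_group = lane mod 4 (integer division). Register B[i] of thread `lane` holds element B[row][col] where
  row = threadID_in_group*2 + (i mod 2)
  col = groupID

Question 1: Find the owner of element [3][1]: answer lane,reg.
c=1⇒gr=1  r=3⇒th=1,odd=1
L=1*4+1=5  i=1=1

5,1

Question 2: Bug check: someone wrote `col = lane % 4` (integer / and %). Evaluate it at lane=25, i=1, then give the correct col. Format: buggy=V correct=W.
buggy=1 correct=6

`lane % 4`[25,1]→1
lane 25→25/4=6, 25 mod 4=1
i=1  r:2·1+1→3  c:6
col: 1 vs 6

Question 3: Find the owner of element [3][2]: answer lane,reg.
9,1

c=2⇒gr=2  r=3⇒th=1,odd=1
L=2*4+1=9  i=1=1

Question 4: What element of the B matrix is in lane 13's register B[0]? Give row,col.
2,3

13: gr=3,th=1
[0] (1*2+0,3) = (2,3)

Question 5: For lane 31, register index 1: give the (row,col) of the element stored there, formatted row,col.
lane 31->31/4=7, 31 mod 4=3
i=1  r:2·3+1->7  c:7

7,7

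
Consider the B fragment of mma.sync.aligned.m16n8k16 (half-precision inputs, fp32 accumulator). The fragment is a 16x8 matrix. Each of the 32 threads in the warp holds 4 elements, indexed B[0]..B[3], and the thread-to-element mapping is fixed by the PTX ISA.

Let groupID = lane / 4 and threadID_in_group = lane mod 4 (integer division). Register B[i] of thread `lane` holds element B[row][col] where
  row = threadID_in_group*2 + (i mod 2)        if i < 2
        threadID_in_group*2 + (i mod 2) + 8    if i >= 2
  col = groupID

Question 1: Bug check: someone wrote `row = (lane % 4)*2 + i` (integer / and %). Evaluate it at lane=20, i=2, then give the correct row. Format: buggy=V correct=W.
buggy=2 correct=8

`(lane % 4)*2 + i`[20,2]->2
lane 20: gid=5 (20/4), tid=0 (20%4)
i=2: r=0*2+0+8=8, c=gid=5
row: 2 vs 8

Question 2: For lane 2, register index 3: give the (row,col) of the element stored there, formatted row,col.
lane 2: g=0 (2/4), t=2 (2%4)
i=3: r=2*2+1+8=13, c=g=0

13,0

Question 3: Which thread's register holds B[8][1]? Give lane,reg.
4,2

c=1⇒gr=1  r=8⇒Rb=1,th=0,odd=0
L=1*4+0=4  i=1*2+0=2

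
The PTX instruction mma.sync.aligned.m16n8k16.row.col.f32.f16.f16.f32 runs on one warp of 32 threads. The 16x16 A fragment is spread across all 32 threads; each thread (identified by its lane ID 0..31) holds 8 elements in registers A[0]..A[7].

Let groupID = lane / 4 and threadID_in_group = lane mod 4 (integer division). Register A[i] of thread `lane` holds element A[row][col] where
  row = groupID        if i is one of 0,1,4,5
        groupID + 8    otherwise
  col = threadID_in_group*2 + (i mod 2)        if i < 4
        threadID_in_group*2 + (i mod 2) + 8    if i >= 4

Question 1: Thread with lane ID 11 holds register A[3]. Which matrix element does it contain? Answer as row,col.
10,7

L=11->gid=11>>2=2, tid=11&3=3
[3]->row 2+8=10  col 3·2+1+0=7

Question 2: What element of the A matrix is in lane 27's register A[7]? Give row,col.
L=27→G=27>>2=6, T=27&3=3
[7]→row 6+8=14  col 3·2+1+8=15

14,15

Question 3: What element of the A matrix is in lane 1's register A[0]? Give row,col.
L=1->gid=1>>2=0, tid=1&3=1
[0]->row 0+0=0  col 1·2+0+0=2

0,2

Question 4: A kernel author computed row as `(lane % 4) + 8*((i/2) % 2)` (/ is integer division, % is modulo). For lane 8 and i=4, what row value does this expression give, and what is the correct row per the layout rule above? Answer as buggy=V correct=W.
buggy=0 correct=2

`(lane % 4) + 8*((i/2) % 2)`[8,4]⇒0
L=8⇒gr=8>>2=2, th=8&3=0
[4]⇒row 2+0=2  col 0·2+0+8=8
row: 0 vs 2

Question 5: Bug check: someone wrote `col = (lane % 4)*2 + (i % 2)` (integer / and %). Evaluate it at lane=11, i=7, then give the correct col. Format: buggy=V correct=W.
buggy=7 correct=15

`(lane % 4)*2 + (i % 2)`[11,7]→7
L=11→G=11>>2=2, T=11&3=3
[7]→row 2+8=10  col 3·2+1+8=15
col: 7 vs 15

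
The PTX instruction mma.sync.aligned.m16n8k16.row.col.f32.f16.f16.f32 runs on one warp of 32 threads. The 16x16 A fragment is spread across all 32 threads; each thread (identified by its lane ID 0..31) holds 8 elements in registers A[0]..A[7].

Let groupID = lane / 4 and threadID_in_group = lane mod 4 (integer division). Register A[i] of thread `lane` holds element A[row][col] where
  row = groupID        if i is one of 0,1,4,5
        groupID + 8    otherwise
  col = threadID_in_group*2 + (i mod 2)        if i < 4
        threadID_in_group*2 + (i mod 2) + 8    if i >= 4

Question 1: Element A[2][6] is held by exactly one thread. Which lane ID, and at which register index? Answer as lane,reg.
11,0

r=2->g=2,rb=0  c=6->cb=0,t=3,b0=0
L=2*4+3=11  i=0*4+0*2+0=0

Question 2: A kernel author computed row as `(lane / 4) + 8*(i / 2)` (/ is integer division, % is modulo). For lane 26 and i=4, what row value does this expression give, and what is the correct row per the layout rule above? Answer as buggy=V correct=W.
`(lane / 4) + 8*(i / 2)`[26,4]→22
26: G=6,T=2
[4] (6+0,2*2+0+8) = (6,12)
row: 22 vs 6

buggy=22 correct=6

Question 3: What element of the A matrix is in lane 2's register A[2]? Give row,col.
lane 2: gid=0 (2/4), tid=2 (2%4)
i=2: r=0+8=8, c=2*2+0+0=4

8,4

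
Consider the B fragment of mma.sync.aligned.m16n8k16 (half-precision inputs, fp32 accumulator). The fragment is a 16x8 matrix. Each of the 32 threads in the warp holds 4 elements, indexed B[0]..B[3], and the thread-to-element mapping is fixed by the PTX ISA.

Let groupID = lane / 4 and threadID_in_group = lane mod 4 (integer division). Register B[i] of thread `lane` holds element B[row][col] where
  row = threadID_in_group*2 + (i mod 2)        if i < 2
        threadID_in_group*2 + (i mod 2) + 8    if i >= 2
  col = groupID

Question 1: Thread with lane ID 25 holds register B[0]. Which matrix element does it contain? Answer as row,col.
lane 25->25/4=6, 25 mod 4=1
i=0  r:2·1+0+0->2  c:6

2,6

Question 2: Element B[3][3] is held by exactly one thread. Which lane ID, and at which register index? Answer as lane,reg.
13,1

c=3⇒gr=3  r=3⇒Rb=0,th=1,odd=1
L=3*4+1=13  i=0*2+1=1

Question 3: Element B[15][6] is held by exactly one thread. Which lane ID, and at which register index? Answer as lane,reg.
c:6=>grp=6  r:15=>rB=1,tig=3,lo=1
L=6*4+3=27  i=1*2+1=3

27,3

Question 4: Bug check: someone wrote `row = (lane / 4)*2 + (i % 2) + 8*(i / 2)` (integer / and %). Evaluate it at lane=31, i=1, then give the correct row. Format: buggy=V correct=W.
`(lane / 4)*2 + (i % 2) + 8*(i / 2)`[31,1]⇒15
31: gr=7,th=3
[1] (3*2+1+0,7) = (7,7)
row: 15 vs 7

buggy=15 correct=7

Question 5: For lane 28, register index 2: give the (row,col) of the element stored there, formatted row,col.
8,7

lane 28: gr=7 (28/4), th=0 (28%4)
i=2: r=0*2+0+8=8, c=gr=7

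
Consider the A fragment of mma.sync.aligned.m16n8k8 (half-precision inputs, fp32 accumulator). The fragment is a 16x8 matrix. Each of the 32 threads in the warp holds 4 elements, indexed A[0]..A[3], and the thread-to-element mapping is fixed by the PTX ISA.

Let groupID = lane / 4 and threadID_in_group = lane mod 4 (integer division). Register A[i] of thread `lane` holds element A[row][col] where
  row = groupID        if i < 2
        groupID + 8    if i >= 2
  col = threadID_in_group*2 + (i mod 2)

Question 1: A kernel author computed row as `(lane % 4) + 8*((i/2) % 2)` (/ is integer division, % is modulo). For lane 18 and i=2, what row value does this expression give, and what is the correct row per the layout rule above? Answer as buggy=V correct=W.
buggy=10 correct=12

`(lane % 4) + 8*((i/2) % 2)`[18,2]->10
L=18->gid=18>>2=4, tid=18&3=2
[2]->row 4+8=12  col 2·2+0=4
row: 10 vs 12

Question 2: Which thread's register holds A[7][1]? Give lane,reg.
28,1

r=7→G=7,rhi=0  c=1→T=0,p=1
L=7*4+0=28  i=0*2+1=1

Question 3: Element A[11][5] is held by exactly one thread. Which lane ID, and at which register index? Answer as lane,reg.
r=11->g=3,rb=1  c=5->t=2,b0=1
L=3*4+2=14  i=1*2+1=3

14,3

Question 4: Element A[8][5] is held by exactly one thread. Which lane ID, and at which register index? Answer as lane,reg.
r=8⇒gr=0,Rb=1  c=5⇒th=2,odd=1
L=0*4+2=2  i=1*2+1=3

2,3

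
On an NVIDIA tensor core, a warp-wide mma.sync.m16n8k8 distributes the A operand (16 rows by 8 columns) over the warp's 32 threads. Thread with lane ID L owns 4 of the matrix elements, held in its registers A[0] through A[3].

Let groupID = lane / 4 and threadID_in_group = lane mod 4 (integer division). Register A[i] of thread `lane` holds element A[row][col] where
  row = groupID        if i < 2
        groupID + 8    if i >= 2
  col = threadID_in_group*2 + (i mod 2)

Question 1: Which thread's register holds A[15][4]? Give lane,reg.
r:15=>grp=7,rB=1  c:4=>tig=2,lo=0
L=7*4+2=30  i=1*2+0=2

30,2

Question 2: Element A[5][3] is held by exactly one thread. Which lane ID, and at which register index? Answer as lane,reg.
r=5→G=5,rhi=0  c=3→T=1,p=1
L=5*4+1=21  i=0*2+1=1

21,1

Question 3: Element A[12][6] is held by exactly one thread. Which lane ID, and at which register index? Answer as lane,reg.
r=12→G=4,rhi=1  c=6→T=3,p=0
L=4*4+3=19  i=1*2+0=2

19,2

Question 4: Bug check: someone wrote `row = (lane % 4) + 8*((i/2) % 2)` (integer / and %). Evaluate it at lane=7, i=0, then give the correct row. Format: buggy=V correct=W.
`(lane % 4) + 8*((i/2) % 2)`[7,0]→3
7: G=1,T=3
[0] (1+0,3*2+0) = (1,6)
row: 3 vs 1

buggy=3 correct=1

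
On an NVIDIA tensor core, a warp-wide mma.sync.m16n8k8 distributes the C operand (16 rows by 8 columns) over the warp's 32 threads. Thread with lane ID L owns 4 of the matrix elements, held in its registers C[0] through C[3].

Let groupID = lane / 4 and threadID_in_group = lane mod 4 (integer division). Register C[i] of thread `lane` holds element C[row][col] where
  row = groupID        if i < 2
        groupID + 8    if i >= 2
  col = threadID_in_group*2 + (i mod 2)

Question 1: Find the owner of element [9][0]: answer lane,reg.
r=9⇒gr=1,Rb=1  c=0⇒th=0,odd=0
L=1*4+0=4  i=1*2+0=2

4,2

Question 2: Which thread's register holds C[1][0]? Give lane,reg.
r:1=>grp=1,rB=0  c:0=>tig=0,lo=0
L=1*4+0=4  i=0*2+0=0

4,0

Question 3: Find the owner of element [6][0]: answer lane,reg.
24,0

r=6⇒gr=6,Rb=0  c=0⇒th=0,odd=0
L=6*4+0=24  i=0*2+0=0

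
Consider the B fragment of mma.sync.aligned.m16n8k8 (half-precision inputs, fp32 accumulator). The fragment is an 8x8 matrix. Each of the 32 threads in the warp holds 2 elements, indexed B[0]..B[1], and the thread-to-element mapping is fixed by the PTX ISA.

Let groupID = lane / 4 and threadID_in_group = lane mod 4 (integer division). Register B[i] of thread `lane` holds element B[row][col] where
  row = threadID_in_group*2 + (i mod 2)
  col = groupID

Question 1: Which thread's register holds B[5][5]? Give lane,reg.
c=5⇒gr=5  r=5⇒th=2,odd=1
L=5*4+2=22  i=1=1

22,1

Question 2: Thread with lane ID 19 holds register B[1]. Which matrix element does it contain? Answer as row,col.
lane 19⇒19/4=4, 19 mod 4=3
i=1  r:2·3+1⇒7  c:4

7,4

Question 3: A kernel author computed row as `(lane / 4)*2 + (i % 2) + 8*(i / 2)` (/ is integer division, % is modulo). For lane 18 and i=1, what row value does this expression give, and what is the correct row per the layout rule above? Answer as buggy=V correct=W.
`(lane / 4)*2 + (i % 2) + 8*(i / 2)`[18,1]->9
L=18->gid=18>>2=4, tid=18&3=2
[1]->row 2·2+1=5  col gid=4
row: 9 vs 5

buggy=9 correct=5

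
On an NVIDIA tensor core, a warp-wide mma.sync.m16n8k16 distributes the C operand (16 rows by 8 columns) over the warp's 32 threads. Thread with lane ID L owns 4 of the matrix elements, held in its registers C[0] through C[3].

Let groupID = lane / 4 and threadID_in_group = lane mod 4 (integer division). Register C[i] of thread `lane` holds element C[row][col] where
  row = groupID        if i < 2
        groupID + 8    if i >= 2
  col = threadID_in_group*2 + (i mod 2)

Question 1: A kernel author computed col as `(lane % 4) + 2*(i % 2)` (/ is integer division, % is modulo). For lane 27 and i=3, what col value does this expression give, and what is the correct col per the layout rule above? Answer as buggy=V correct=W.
buggy=5 correct=7

`(lane % 4) + 2*(i % 2)`[27,3]⇒5
L=27⇒gr=27>>2=6, th=27&3=3
[3]⇒row 6+8=14  col 3·2+1=7
col: 5 vs 7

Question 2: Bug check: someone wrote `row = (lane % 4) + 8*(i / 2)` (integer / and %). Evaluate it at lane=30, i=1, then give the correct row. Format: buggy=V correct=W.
`(lane % 4) + 8*(i / 2)`[30,1]→2
lane 30→30/4=7, 30 mod 4=2
i=1  r:7+0→7  c:2·2+1→5
row: 2 vs 7

buggy=2 correct=7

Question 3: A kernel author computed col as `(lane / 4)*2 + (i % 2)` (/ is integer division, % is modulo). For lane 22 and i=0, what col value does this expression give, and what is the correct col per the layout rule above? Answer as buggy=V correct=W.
`(lane / 4)*2 + (i % 2)`[22,0]->10
L=22->g=22>>2=5, t=22&3=2
[0]->row 5+0=5  col 2·2+0=4
col: 10 vs 4

buggy=10 correct=4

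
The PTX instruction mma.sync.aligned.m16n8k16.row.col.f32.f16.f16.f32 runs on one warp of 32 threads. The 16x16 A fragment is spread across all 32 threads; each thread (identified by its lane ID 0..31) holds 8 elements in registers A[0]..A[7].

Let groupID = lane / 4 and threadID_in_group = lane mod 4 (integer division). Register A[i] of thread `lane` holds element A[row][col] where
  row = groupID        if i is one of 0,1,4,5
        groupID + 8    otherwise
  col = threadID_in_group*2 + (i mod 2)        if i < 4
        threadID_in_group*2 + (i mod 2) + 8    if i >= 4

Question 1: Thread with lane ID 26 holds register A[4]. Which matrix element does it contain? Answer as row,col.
6,12

lane 26->26/4=6, 26 mod 4=2
i=4  r:6+0->6  c:2·2+0+8->12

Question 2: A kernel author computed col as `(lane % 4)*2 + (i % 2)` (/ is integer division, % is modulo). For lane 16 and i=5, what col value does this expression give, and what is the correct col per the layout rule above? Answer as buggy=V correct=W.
`(lane % 4)*2 + (i % 2)`[16,5]⇒1
16: gr=4,th=0
[5] (4+0,0*2+1+8) = (4,9)
col: 1 vs 9

buggy=1 correct=9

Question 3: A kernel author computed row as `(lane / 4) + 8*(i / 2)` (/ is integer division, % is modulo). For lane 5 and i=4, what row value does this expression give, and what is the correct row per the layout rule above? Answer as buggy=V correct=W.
`(lane / 4) + 8*(i / 2)`[5,4]->17
lane 5: gid=1 (5/4), tid=1 (5%4)
i=4: r=1+0=1, c=1*2+0+8=10
row: 17 vs 1

buggy=17 correct=1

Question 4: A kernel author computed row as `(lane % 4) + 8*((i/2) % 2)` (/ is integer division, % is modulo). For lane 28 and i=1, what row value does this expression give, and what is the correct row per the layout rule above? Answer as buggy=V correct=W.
buggy=0 correct=7

`(lane % 4) + 8*((i/2) % 2)`[28,1]⇒0
L=28⇒gr=28>>2=7, th=28&3=0
[1]⇒row 7+0=7  col 0·2+1+0=1
row: 0 vs 7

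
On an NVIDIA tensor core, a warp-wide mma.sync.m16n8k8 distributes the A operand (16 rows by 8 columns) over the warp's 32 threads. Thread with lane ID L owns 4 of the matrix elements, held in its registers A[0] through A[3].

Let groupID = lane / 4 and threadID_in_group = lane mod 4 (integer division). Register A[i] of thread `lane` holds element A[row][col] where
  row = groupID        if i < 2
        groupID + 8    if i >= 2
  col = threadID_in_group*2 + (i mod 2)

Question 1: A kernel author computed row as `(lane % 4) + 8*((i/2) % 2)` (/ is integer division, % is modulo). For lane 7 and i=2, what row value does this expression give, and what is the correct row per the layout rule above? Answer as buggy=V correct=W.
`(lane % 4) + 8*((i/2) % 2)`[7,2]→11
7: G=1,T=3
[2] (1+8,3*2+0) = (9,6)
row: 11 vs 9

buggy=11 correct=9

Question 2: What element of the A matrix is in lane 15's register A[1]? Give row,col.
lane 15: grp=3 (15/4), tig=3 (15%4)
i=1: r=3+0=3, c=3*2+1=7

3,7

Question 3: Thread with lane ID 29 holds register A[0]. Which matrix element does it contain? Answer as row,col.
7,2

29: G=7,T=1
[0] (7+0,1*2+0) = (7,2)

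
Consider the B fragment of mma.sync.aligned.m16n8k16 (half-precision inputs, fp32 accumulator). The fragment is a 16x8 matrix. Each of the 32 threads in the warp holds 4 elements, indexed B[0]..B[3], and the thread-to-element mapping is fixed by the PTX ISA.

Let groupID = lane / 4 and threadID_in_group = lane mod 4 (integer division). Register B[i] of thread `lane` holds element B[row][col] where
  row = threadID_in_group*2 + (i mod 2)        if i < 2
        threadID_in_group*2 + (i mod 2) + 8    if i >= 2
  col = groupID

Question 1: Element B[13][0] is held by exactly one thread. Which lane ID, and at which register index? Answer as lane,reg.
2,3

c=0→G=0  r=13→rhi=1,T=2,p=1
L=0*4+2=2  i=1*2+1=3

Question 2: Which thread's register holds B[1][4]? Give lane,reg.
c: 4->gid=4  r: 1->r8=0,tid=0,i&1=1
L=4*4+0=16  i=0*2+1=1

16,1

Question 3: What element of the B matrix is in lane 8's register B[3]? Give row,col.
9,2

L=8⇒gr=8>>2=2, th=8&3=0
[3]⇒row 0·2+1+8=9  col gr=2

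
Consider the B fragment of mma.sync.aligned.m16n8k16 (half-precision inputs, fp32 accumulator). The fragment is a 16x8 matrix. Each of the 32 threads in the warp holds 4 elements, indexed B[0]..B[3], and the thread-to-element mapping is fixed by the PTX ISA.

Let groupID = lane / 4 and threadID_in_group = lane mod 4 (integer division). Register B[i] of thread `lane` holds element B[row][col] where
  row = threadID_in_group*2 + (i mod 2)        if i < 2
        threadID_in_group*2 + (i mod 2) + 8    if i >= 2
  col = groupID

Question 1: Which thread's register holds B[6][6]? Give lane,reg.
27,0

c=6→G=6  r=6→rhi=0,T=3,p=0
L=6*4+3=27  i=0*2+0=0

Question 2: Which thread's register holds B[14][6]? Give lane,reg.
27,2

c:6=>grp=6  r:14=>rB=1,tig=3,lo=0
L=6*4+3=27  i=1*2+0=2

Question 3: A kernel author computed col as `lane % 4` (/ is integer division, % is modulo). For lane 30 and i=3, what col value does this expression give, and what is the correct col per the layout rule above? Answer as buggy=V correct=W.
`lane % 4`[30,3]→2
L=30→G=30>>2=7, T=30&3=2
[3]→row 2·2+1+8=13  col G=7
col: 2 vs 7

buggy=2 correct=7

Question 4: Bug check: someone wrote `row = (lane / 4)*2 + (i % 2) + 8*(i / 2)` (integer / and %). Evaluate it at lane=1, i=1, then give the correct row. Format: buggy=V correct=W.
buggy=1 correct=3

`(lane / 4)*2 + (i % 2) + 8*(i / 2)`[1,1]→1
lane 1→1/4=0, 1 mod 4=1
i=1  r:2·1+1+0→3  c:0
row: 1 vs 3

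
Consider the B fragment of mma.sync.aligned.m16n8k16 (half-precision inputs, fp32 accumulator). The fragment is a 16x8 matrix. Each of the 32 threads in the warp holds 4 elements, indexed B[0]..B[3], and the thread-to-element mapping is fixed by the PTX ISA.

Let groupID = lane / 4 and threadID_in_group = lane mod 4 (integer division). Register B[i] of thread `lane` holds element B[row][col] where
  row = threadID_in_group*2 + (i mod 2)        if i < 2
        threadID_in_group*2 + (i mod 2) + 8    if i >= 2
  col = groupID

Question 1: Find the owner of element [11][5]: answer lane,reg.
21,3

c=5->g=5  r=11->rb=1,t=1,b0=1
L=5*4+1=21  i=1*2+1=3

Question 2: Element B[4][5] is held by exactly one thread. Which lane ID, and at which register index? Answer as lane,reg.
c=5⇒gr=5  r=4⇒Rb=0,th=2,odd=0
L=5*4+2=22  i=0*2+0=0

22,0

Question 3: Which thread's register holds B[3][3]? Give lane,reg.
c: 3->gid=3  r: 3->r8=0,tid=1,i&1=1
L=3*4+1=13  i=0*2+1=1

13,1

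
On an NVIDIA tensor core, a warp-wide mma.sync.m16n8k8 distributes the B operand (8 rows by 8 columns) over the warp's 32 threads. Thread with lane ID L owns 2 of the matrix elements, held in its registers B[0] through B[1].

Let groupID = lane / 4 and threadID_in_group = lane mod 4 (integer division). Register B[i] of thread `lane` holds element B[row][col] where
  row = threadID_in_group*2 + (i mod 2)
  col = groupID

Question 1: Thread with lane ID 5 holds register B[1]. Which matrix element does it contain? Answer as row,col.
3,1

lane 5: gid=1 (5/4), tid=1 (5%4)
i=1: r=1*2+1=3, c=gid=1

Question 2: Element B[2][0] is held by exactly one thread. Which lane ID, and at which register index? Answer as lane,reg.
1,0

c=0->g=0  r=2->t=1,b0=0
L=0*4+1=1  i=0=0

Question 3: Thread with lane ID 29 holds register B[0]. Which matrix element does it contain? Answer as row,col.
2,7

29: gid=7,tid=1
[0] (1*2+0,7) = (2,7)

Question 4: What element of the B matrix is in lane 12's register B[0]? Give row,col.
lane 12->12/4=3, 12 mod 4=0
i=0  r:2·0+0->0  c:3

0,3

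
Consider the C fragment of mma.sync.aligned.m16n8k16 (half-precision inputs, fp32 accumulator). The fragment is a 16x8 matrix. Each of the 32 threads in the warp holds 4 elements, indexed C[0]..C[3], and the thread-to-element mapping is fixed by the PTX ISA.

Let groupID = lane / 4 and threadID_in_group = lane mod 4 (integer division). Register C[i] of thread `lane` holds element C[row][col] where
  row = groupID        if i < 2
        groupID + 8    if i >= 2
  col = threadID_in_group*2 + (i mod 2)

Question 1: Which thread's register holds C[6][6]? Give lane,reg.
r=6->g=6,rb=0  c=6->t=3,b0=0
L=6*4+3=27  i=0*2+0=0

27,0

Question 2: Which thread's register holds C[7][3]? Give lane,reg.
29,1

r=7⇒gr=7,Rb=0  c=3⇒th=1,odd=1
L=7*4+1=29  i=0*2+1=1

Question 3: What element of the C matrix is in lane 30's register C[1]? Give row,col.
lane 30->30/4=7, 30 mod 4=2
i=1  r:7+0->7  c:2·2+1->5

7,5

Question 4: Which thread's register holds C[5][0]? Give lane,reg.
20,0

r:5=>grp=5,rB=0  c:0=>tig=0,lo=0
L=5*4+0=20  i=0*2+0=0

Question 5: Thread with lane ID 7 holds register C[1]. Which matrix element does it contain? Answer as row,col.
1,7

lane 7->7/4=1, 7 mod 4=3
i=1  r:1+0->1  c:2·3+1->7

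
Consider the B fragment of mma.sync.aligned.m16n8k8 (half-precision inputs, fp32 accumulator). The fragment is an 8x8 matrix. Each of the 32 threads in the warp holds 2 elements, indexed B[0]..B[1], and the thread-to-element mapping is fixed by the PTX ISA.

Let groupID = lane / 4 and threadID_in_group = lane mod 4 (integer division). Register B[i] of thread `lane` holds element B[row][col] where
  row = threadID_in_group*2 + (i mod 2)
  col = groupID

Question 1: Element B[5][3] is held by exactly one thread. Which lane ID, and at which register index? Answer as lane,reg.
14,1

c: 3->gid=3  r: 5->tid=2,i&1=1
L=3*4+2=14  i=1=1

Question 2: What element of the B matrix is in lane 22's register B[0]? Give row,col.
4,5

lane 22⇒22/4=5, 22 mod 4=2
i=0  r:2·2+0⇒4  c:5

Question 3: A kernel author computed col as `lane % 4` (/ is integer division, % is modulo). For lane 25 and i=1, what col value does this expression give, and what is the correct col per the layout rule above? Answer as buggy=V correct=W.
`lane % 4`[25,1]→1
lane 25: G=6 (25/4), T=1 (25%4)
i=1: r=1*2+1=3, c=G=6
col: 1 vs 6

buggy=1 correct=6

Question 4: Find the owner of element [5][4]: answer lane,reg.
18,1

c:4=>grp=4  r:5=>tig=2,lo=1
L=4*4+2=18  i=1=1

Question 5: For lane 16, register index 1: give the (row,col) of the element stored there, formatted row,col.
16: gid=4,tid=0
[1] (0*2+1,4) = (1,4)

1,4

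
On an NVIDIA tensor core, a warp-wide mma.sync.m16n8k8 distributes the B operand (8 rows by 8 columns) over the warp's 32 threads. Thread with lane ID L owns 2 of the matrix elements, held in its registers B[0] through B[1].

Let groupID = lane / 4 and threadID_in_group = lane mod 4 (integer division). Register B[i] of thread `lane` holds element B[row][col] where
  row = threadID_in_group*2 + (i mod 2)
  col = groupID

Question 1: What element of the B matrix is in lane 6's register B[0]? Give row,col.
lane 6: grp=1 (6/4), tig=2 (6%4)
i=0: r=2*2+0=4, c=grp=1

4,1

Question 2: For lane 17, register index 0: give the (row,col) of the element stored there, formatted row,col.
lane 17: g=4 (17/4), t=1 (17%4)
i=0: r=1*2+0=2, c=g=4

2,4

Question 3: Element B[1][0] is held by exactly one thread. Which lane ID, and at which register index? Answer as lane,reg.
0,1

c:0=>grp=0  r:1=>tig=0,lo=1
L=0*4+0=0  i=1=1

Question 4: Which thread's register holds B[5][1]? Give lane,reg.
c=1⇒gr=1  r=5⇒th=2,odd=1
L=1*4+2=6  i=1=1

6,1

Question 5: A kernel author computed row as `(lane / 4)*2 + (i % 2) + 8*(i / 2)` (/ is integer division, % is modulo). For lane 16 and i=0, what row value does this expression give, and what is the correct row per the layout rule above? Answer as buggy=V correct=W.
buggy=8 correct=0

`(lane / 4)*2 + (i % 2) + 8*(i / 2)`[16,0]->8
16: g=4,t=0
[0] (0*2+0,4) = (0,4)
row: 8 vs 0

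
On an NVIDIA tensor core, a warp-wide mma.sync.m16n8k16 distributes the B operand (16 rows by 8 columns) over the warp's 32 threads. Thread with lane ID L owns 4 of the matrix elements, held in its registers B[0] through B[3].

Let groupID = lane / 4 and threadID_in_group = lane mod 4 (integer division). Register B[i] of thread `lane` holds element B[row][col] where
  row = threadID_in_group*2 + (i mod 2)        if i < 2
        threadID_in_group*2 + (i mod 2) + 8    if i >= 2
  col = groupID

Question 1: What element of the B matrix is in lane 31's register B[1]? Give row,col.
7,7

31: grp=7,tig=3
[1] (3*2+1+0,7) = (7,7)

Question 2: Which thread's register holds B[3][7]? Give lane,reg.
c:7=>grp=7  r:3=>rB=0,tig=1,lo=1
L=7*4+1=29  i=0*2+1=1

29,1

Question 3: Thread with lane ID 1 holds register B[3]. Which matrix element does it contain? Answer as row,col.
11,0

1: g=0,t=1
[3] (1*2+1+8,0) = (11,0)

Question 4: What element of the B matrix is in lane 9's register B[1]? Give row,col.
lane 9=>9/4=2, 9 mod 4=1
i=1  r:2·1+1+0=>3  c:2

3,2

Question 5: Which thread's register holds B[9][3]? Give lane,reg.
12,3

c=3→G=3  r=9→rhi=1,T=0,p=1
L=3*4+0=12  i=1*2+1=3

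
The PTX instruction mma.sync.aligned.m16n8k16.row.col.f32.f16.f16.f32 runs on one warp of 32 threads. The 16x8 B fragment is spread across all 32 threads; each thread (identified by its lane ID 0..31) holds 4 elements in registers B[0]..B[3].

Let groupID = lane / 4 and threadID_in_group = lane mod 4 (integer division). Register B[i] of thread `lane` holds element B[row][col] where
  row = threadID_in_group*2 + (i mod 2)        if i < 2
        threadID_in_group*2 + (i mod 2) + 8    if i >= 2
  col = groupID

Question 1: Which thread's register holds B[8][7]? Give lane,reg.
28,2

c=7->g=7  r=8->rb=1,t=0,b0=0
L=7*4+0=28  i=1*2+0=2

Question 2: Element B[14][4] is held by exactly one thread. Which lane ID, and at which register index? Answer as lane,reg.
c:4=>grp=4  r:14=>rB=1,tig=3,lo=0
L=4*4+3=19  i=1*2+0=2

19,2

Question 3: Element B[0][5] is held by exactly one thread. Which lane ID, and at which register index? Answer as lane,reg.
c:5=>grp=5  r:0=>rB=0,tig=0,lo=0
L=5*4+0=20  i=0*2+0=0

20,0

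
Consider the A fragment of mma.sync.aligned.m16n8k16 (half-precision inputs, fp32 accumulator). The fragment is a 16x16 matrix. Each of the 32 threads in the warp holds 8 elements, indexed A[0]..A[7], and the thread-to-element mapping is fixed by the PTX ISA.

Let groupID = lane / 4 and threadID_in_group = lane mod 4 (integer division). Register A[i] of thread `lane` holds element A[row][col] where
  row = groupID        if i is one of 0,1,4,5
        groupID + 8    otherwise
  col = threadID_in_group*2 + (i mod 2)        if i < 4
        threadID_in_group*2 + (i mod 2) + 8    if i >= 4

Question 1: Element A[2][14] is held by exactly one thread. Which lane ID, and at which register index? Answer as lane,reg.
11,4

r: 2->gid=2,r8=0  c: 14->c8=1,tid=3,i&1=0
L=2*4+3=11  i=1*4+0*2+0=4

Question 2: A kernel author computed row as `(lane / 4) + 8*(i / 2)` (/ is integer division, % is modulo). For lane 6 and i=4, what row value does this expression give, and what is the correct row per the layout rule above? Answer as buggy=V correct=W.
`(lane / 4) + 8*(i / 2)`[6,4]->17
6: gid=1,tid=2
[4] (1+0,2*2+0+8) = (1,12)
row: 17 vs 1

buggy=17 correct=1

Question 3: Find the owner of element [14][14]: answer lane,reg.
27,6

r=14->g=6,rb=1  c=14->cb=1,t=3,b0=0
L=6*4+3=27  i=1*4+1*2+0=6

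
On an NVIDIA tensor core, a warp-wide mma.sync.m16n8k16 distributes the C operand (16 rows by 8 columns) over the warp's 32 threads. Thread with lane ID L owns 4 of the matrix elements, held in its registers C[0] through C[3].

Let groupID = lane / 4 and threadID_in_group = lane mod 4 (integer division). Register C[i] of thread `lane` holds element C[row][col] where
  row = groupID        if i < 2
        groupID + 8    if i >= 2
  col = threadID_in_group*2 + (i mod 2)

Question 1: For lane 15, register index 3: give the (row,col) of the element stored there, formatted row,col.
11,7

lane 15->15/4=3, 15 mod 4=3
i=3  r:3+8->11  c:2·3+1->7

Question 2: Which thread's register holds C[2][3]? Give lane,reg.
9,1

r=2→G=2,rhi=0  c=3→T=1,p=1
L=2*4+1=9  i=0*2+1=1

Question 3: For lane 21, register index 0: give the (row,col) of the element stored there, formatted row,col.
5,2

lane 21: grp=5 (21/4), tig=1 (21%4)
i=0: r=5+0=5, c=1*2+0=2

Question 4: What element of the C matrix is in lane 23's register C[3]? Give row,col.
lane 23: g=5 (23/4), t=3 (23%4)
i=3: r=5+8=13, c=3*2+1=7

13,7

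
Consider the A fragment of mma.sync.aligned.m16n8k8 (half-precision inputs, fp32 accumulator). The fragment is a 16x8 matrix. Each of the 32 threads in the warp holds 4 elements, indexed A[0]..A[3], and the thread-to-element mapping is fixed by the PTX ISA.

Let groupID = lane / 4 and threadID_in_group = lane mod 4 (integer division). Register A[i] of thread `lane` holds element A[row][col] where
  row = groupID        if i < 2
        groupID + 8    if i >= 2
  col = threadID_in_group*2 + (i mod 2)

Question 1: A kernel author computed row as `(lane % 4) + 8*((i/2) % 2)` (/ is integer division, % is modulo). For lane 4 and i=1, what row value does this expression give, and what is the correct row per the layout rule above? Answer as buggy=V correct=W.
buggy=0 correct=1

`(lane % 4) + 8*((i/2) % 2)`[4,1]->0
L=4->gid=4>>2=1, tid=4&3=0
[1]->row 1+0=1  col 0·2+1=1
row: 0 vs 1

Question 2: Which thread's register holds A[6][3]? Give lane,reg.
25,1

r: 6->gid=6,r8=0  c: 3->tid=1,i&1=1
L=6*4+1=25  i=0*2+1=1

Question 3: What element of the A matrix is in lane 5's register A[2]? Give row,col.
9,2

L=5→G=5>>2=1, T=5&3=1
[2]→row 1+8=9  col 1·2+0=2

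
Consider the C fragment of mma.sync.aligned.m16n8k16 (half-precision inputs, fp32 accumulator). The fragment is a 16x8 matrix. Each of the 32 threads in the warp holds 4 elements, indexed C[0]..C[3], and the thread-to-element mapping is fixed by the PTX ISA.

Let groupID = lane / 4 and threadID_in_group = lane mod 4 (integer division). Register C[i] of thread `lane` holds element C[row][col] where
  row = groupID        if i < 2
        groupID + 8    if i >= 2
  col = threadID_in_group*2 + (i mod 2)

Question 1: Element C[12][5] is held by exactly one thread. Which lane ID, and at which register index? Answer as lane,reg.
r=12->g=4,rb=1  c=5->t=2,b0=1
L=4*4+2=18  i=1*2+1=3

18,3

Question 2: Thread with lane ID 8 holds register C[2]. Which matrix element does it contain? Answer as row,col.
10,0

lane 8: gid=2 (8/4), tid=0 (8%4)
i=2: r=2+8=10, c=0*2+0=0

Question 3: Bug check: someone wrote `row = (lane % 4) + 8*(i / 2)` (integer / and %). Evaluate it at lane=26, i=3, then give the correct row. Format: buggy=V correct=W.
`(lane % 4) + 8*(i / 2)`[26,3]→10
lane 26: G=6 (26/4), T=2 (26%4)
i=3: r=6+8=14, c=2*2+1=5
row: 10 vs 14

buggy=10 correct=14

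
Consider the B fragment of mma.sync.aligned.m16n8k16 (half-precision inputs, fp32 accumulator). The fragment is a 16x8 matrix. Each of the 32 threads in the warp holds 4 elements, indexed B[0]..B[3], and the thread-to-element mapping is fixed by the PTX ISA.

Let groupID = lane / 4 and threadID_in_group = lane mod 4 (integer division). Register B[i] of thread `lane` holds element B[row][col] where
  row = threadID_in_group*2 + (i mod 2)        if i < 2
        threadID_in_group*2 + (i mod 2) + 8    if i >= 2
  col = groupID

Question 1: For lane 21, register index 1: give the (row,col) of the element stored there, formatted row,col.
lane 21: gr=5 (21/4), th=1 (21%4)
i=1: r=1*2+1+0=3, c=gr=5

3,5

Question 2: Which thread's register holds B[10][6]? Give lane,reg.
c=6⇒gr=6  r=10⇒Rb=1,th=1,odd=0
L=6*4+1=25  i=1*2+0=2

25,2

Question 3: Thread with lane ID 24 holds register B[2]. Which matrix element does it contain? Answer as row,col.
lane 24=>24/4=6, 24 mod 4=0
i=2  r:2·0+0+8=>8  c:6

8,6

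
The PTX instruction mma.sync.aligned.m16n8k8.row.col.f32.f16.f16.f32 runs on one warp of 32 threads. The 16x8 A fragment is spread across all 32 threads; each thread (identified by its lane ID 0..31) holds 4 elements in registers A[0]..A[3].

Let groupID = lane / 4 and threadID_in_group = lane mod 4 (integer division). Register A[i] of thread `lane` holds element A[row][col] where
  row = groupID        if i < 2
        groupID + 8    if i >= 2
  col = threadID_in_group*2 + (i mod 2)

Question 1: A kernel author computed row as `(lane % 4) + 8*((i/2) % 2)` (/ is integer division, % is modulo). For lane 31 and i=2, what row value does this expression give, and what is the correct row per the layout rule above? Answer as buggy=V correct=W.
`(lane % 4) + 8*((i/2) % 2)`[31,2]->11
31: gid=7,tid=3
[2] (7+8,3*2+0) = (15,6)
row: 11 vs 15

buggy=11 correct=15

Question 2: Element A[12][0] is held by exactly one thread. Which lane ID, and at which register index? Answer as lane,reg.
16,2

r=12->g=4,rb=1  c=0->t=0,b0=0
L=4*4+0=16  i=1*2+0=2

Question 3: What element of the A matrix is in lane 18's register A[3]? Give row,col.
L=18→G=18>>2=4, T=18&3=2
[3]→row 4+8=12  col 2·2+1=5

12,5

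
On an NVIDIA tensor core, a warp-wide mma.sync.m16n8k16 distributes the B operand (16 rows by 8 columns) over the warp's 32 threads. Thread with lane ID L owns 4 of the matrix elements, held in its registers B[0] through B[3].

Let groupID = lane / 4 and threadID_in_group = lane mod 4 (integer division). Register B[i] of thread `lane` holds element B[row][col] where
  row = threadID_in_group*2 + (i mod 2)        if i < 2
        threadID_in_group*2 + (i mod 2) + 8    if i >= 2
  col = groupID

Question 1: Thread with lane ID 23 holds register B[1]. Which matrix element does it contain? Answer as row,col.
7,5

lane 23->23/4=5, 23 mod 4=3
i=1  r:2·3+1+0->7  c:5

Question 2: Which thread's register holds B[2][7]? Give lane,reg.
c=7->g=7  r=2->rb=0,t=1,b0=0
L=7*4+1=29  i=0*2+0=0

29,0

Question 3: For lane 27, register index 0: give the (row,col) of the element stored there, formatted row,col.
6,6

lane 27->27/4=6, 27 mod 4=3
i=0  r:2·3+0+0->6  c:6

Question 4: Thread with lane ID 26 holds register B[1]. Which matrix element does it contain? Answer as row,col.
lane 26: G=6 (26/4), T=2 (26%4)
i=1: r=2*2+1+0=5, c=G=6

5,6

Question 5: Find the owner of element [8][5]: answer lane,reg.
c: 5->gid=5  r: 8->r8=1,tid=0,i&1=0
L=5*4+0=20  i=1*2+0=2

20,2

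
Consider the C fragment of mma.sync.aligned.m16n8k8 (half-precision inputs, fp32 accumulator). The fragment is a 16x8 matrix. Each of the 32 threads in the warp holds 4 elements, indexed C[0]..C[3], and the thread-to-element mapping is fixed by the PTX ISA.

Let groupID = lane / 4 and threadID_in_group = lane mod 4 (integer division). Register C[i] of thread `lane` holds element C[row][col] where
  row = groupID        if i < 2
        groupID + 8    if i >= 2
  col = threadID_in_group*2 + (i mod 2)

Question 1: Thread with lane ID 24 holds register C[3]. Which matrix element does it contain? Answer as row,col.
lane 24⇒24/4=6, 24 mod 4=0
i=3  r:6+8⇒14  c:2·0+1⇒1

14,1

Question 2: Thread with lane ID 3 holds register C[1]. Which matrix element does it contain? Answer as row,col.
0,7

lane 3→3/4=0, 3 mod 4=3
i=1  r:0+0→0  c:2·3+1→7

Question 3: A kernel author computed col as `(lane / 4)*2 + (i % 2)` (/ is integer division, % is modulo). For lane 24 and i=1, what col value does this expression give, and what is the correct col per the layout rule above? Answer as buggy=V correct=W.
buggy=13 correct=1

`(lane / 4)*2 + (i % 2)`[24,1]=>13
lane 24=>24/4=6, 24 mod 4=0
i=1  r:6+0=>6  c:2·0+1=>1
col: 13 vs 1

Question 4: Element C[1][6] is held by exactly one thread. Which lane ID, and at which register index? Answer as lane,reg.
r: 1->gid=1,r8=0  c: 6->tid=3,i&1=0
L=1*4+3=7  i=0*2+0=0

7,0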